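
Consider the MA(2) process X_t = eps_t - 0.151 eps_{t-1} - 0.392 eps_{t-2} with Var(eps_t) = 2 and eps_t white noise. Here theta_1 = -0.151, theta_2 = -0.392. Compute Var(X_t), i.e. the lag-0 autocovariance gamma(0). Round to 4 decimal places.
\gamma(0) = 2.3529

For an MA(q) process X_t = eps_t + sum_i theta_i eps_{t-i} with
Var(eps_t) = sigma^2, the variance is
  gamma(0) = sigma^2 * (1 + sum_i theta_i^2).
  sum_i theta_i^2 = (-0.151)^2 + (-0.392)^2 = 0.022801 + 0.153664 = 0.176465.
  gamma(0) = 2 * (1 + 0.176465) = 2 * 1.176465 = 2.35293, which rounds to 2.3529.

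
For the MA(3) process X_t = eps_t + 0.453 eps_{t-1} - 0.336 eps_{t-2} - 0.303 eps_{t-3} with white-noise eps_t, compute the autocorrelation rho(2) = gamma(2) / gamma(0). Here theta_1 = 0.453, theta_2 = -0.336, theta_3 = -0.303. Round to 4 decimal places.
\rho(2) = -0.3357

For an MA(q) process with theta_0 = 1, the autocovariance is
  gamma(k) = sigma^2 * sum_{i=0..q-k} theta_i * theta_{i+k},
and rho(k) = gamma(k) / gamma(0). Sigma^2 cancels.
  numerator   = (1)*(-0.336) + (0.453)*(-0.303) = -0.473259.
  denominator = (1)^2 + (0.453)^2 + (-0.336)^2 + (-0.303)^2 = 1.409914.
  rho(2) = -0.473259 / 1.409914 = -0.3357.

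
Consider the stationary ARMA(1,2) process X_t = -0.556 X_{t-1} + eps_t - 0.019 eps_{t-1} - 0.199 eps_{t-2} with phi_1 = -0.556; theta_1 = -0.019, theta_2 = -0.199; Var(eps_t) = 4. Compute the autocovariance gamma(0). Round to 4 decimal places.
\gamma(0) = 5.4068

Multiply the model equation by X_{t-k} and take expectations. With theta_0 = psi_0 = 1 and psi_j the MA(infinity) weights, this gives
  gamma(k) - sum_i phi_i gamma(k-i) = c_k,
  c_k = sigma^2 * sum_{j=k..q} theta_j psi_{j-k}   (c_k = 0 for k > q),
using gamma(-m) = gamma(m).
psi-weights needed (psi_j = theta_j + sum_i phi_i psi_{j-i}):
  psi_1 = theta_1 + phi_1 = -0.019 + (-0.556) = -0.575
  psi_2 = theta_2 + phi_1 psi_1 = -0.199 + (-0.556)(-0.575) = 0.1207
Right-hand sides:
  c_0 = sigma^2 (1 + theta_1 psi_1 + theta_2 psi_2) = 4 * (1 + (-0.019)(-0.575) + (-0.199)(0.1207)) = 4 * 0.986906 = 3.947623
  c_1 = sigma^2 (theta_1 + theta_2 psi_1) = 4 * (-0.019 + (-0.199)(-0.575)) = 0.3817
  c_2 = sigma^2 theta_2 = 4 * (-0.199) = -0.796
Equations for k = 0 and k = 1 (AR order 1):
  gamma(0) = phi_1 gamma(1) + c_0
  gamma(1) = phi_1 gamma(0) + c_1
Substituting the second into the first: gamma(0) (1 - phi_1^2) = c_0 + phi_1 c_1, so
  gamma(0) = (c_0 + phi_1 c_1) / (1 - phi_1^2) = (3.947623 + (-0.556)(0.3817)) / (1 - (-0.556)^2) = 3.735398 / 0.690864 = 5.406849.
Therefore gamma(0) = 5.4068 (to 4 decimal places).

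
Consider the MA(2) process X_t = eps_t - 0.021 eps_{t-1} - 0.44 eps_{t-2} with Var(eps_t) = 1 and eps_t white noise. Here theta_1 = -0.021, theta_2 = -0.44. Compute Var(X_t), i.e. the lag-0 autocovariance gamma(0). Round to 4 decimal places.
\gamma(0) = 1.1940

For an MA(q) process X_t = eps_t + sum_i theta_i eps_{t-i} with
Var(eps_t) = sigma^2, the variance is
  gamma(0) = sigma^2 * (1 + sum_i theta_i^2).
  sum_i theta_i^2 = (-0.021)^2 + (-0.44)^2 = 0.000441 + 0.1936 = 0.194041.
  gamma(0) = 1 * (1 + 0.194041) = 1 * 1.194041 = 1.194041, which rounds to 1.1940.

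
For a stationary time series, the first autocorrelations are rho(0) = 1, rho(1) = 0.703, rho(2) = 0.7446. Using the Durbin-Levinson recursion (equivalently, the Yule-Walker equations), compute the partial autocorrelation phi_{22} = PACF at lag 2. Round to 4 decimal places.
\phi_{22} = 0.4950

The PACF at lag k is phi_{kk}, the last component of the solution
to the Yule-Walker system G_k phi = r_k where
  (G_k)_{ij} = rho(|i - j|), (r_k)_i = rho(i), i,j = 1..k.
Equivalently, Durbin-Levinson gives phi_{kk} iteratively:
  phi_{11} = rho(1)
  phi_{kk} = [rho(k) - sum_{j=1..k-1} phi_{k-1,j} rho(k-j)]
            / [1 - sum_{j=1..k-1} phi_{k-1,j} rho(j)],
  phi_{k,j} = phi_{k-1,j} - phi_{kk} phi_{k-1,k-j},  j = 1..k-1.
Step k = 1:
  phi_11 = rho(1) = 0.703.
Step k = 2:
  phi_22 = [rho(2) - phi_11 rho(1)] / [1 - phi_11 rho(1)] = [0.7446 - (0.703)(0.703)] / [1 - (0.703)(0.703)]
         = 0.250391 / 0.505791 = 0.495.
Therefore phi_{22} = 0.4950.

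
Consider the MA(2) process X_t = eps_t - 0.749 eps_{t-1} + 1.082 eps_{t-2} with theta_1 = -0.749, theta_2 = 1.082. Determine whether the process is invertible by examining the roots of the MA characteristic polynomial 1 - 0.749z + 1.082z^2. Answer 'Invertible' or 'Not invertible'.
\text{Not invertible}

The MA(q) characteristic polynomial is P(z) = 1 - 0.749z + 1.082z^2.
Invertibility requires all roots to lie outside the unit circle, i.e. |z| > 1 for every root.
Set 1 + (-0.749) z + (1.082) z^2 = 0, i.e. a z^2 + b z + c = 0 with a = 1.082, b = -0.749, c = 1.
Discriminant D = b^2 - 4ac = (-0.749)^2 - 4*(1.082)*1 = 0.561001 - (4.328) = -3.766999.
D < 0, so the roots are the complex-conjugate pair z = (-b +/- i sqrt(-D)) / (2a) = 0.3461 +/- 0.8969i.
For a conjugate pair |z|^2 = z * conj(z) = (product of roots) = c/a = 1/(1.082) = 0.924214, so |z| = sqrt(0.924214) = 0.9614 for both roots.
Moduli of all roots: 0.9614, 0.9614.
All moduli strictly greater than 1? No.
Verdict: Not invertible.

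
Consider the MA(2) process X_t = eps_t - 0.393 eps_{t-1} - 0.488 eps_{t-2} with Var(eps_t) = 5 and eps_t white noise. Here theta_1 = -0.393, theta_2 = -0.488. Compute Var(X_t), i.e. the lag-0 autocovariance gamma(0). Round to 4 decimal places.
\gamma(0) = 6.9630

For an MA(q) process X_t = eps_t + sum_i theta_i eps_{t-i} with
Var(eps_t) = sigma^2, the variance is
  gamma(0) = sigma^2 * (1 + sum_i theta_i^2).
  sum_i theta_i^2 = (-0.393)^2 + (-0.488)^2 = 0.154449 + 0.238144 = 0.392593.
  gamma(0) = 5 * (1 + 0.392593) = 5 * 1.392593 = 6.962965, which rounds to 6.9630.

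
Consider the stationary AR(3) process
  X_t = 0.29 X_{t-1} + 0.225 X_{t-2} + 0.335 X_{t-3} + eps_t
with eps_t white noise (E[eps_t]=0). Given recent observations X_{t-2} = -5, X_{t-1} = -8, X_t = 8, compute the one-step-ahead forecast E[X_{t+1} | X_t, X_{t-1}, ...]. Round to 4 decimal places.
E[X_{t+1} \mid \mathcal F_t] = -1.1550

For an AR(p) model X_t = c + sum_i phi_i X_{t-i} + eps_t, the
one-step-ahead conditional mean is
  E[X_{t+1} | X_t, ...] = c + sum_i phi_i X_{t+1-i}.
Substitute known values:
  E[X_{t+1} | ...] = (0.29) * (8) + (0.225) * (-8) + (0.335) * (-5)
                   = -1.1550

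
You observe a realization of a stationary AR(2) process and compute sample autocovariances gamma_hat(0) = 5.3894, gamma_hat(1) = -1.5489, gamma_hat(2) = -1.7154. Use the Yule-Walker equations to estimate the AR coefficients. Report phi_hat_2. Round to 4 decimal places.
\hat\phi_{2} = -0.4370

The Yule-Walker equations for an AR(p) process read, in matrix form,
  Gamma_p phi = r_p,   with   (Gamma_p)_{ij} = gamma(|i - j|),
                       (r_p)_i = gamma(i),   i,j = 1..p.
Substitute the sample gammas (Toeplitz matrix and right-hand side of size 2):
  Gamma_p = [[5.3894, -1.5489], [-1.5489, 5.3894]]
  r_p     = [-1.5489, -1.7154]
Written out:
  5.3894 phi_1 - 1.5489 phi_2 = -1.5489
  -1.5489 phi_1 + 5.3894 phi_2 = -1.7154
Solve by Cramer's rule:
  det = gamma(0)^2 - gamma(1)^2 = (5.3894)^2 - (-1.5489)^2 = 29.04563236 - 2.39909121 = 26.64654115
  phi_hat_1 = [gamma(1) gamma(0) - gamma(1) gamma(2)] / det = [(-1.5489)(5.3894) - (-1.5489)(-1.7154)] / 26.64654115 = -11.00462472 / 26.64654115 = -0.413
  phi_hat_2 = [gamma(0) gamma(2) - gamma(1)^2] / det = [(5.3894)(-1.7154) - (-1.5489)^2] / 26.64654115 = -11.64406797 / 26.64654115 = -0.437
So phi_hat = [-0.4130, -0.4370].
Therefore phi_hat_2 = -0.4370.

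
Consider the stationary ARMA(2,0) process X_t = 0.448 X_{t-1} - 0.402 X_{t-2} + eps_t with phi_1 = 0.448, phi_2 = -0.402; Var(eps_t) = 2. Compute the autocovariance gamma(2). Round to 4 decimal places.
\gamma(2) = -0.6877

Multiply the model equation by X_{t-k} and take expectations. With theta_0 = psi_0 = 1 and psi_j the MA(infinity) weights, this gives
  gamma(k) - sum_i phi_i gamma(k-i) = c_k,
  c_k = sigma^2 * sum_{j=k..q} theta_j psi_{j-k}   (c_k = 0 for k > q),
using gamma(-m) = gamma(m).
Pure AR (q = 0): c_0 = sigma^2 = 2, c_k = 0 for k >= 1.
Equations for k = 0, 1, 2 (AR order 2, c_2 = 0):
  (E0) gamma(0) = phi_1 gamma(1) + phi_2 gamma(2) + c_0
  (E1) gamma(1) = phi_1 gamma(0) + phi_2 gamma(1) + c_1
  (E2) gamma(2) = phi_1 gamma(1) + phi_2 gamma(0)
From (E1): gamma(1) = A gamma(0) + B with
  A = phi_1 / (1 - phi_2) = 0.448 / 1.402 = 0.319544,   B = c_1 / (1 - phi_2) = 0 / 1.402 = 0.
Insert (E2) into (E0): gamma(0) (1 - phi_2^2) = phi_1 (1 + phi_2) gamma(1) + c_0.
  phi_1 (1 + phi_2) = (0.448)(0.598) = 0.267904,   1 - phi_2^2 = 0.838396.
Replace gamma(1) by A gamma(0) + B and collect gamma(0):
  gamma(0) [0.838396 - (0.267904)(0.319544)] = c_0 = 2
  gamma(0) * 0.752789 = 2
  gamma(0) = 2 / 0.752789 = 2.656787.
  gamma(1) = A gamma(0) = (0.319544)(2.656787) = 0.848959.
  gamma(2) = phi_1 gamma(1) + phi_2 gamma(0) = (0.448)(0.848959) + (-0.402)(2.656787) = -0.687695.
Therefore gamma(2) = -0.6877 (to 4 decimal places).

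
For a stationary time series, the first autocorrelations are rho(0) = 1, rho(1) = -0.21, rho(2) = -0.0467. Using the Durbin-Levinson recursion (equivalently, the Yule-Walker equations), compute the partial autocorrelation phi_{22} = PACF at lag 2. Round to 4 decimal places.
\phi_{22} = -0.0950

The PACF at lag k is phi_{kk}, the last component of the solution
to the Yule-Walker system G_k phi = r_k where
  (G_k)_{ij} = rho(|i - j|), (r_k)_i = rho(i), i,j = 1..k.
Equivalently, Durbin-Levinson gives phi_{kk} iteratively:
  phi_{11} = rho(1)
  phi_{kk} = [rho(k) - sum_{j=1..k-1} phi_{k-1,j} rho(k-j)]
            / [1 - sum_{j=1..k-1} phi_{k-1,j} rho(j)],
  phi_{k,j} = phi_{k-1,j} - phi_{kk} phi_{k-1,k-j},  j = 1..k-1.
Step k = 1:
  phi_11 = rho(1) = -0.21.
Step k = 2:
  phi_22 = [rho(2) - phi_11 rho(1)] / [1 - phi_11 rho(1)] = [-0.0467 - (-0.21)(-0.21)] / [1 - (-0.21)(-0.21)]
         = -0.0908 / 0.9559 = -0.095.
Therefore phi_{22} = -0.0950.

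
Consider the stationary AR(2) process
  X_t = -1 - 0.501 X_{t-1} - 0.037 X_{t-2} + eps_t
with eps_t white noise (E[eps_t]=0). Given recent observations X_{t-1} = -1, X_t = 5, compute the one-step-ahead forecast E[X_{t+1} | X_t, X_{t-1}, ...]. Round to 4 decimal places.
E[X_{t+1} \mid \mathcal F_t] = -3.4680

For an AR(p) model X_t = c + sum_i phi_i X_{t-i} + eps_t, the
one-step-ahead conditional mean is
  E[X_{t+1} | X_t, ...] = c + sum_i phi_i X_{t+1-i}.
Substitute known values:
  E[X_{t+1} | ...] = -1 + (-0.501) * (5) + (-0.037) * (-1)
                   = -3.4680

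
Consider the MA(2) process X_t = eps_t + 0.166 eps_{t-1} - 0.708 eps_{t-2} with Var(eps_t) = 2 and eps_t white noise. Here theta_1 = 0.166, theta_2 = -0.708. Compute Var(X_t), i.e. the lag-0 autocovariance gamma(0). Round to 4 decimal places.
\gamma(0) = 3.0576

For an MA(q) process X_t = eps_t + sum_i theta_i eps_{t-i} with
Var(eps_t) = sigma^2, the variance is
  gamma(0) = sigma^2 * (1 + sum_i theta_i^2).
  sum_i theta_i^2 = (0.166)^2 + (-0.708)^2 = 0.027556 + 0.501264 = 0.52882.
  gamma(0) = 2 * (1 + 0.52882) = 2 * 1.52882 = 3.05764, which rounds to 3.0576.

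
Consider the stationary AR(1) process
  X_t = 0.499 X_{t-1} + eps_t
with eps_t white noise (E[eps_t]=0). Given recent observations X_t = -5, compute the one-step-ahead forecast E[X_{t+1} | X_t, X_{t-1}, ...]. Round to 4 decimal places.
E[X_{t+1} \mid \mathcal F_t] = -2.4950

For an AR(p) model X_t = c + sum_i phi_i X_{t-i} + eps_t, the
one-step-ahead conditional mean is
  E[X_{t+1} | X_t, ...] = c + sum_i phi_i X_{t+1-i}.
Substitute known values:
  E[X_{t+1} | ...] = (0.499) * (-5)
                   = -2.4950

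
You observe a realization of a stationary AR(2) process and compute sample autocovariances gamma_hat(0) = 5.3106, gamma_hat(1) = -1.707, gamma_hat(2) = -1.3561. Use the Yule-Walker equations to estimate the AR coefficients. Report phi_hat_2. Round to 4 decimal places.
\hat\phi_{2} = -0.4000

The Yule-Walker equations for an AR(p) process read, in matrix form,
  Gamma_p phi = r_p,   with   (Gamma_p)_{ij} = gamma(|i - j|),
                       (r_p)_i = gamma(i),   i,j = 1..p.
Substitute the sample gammas (Toeplitz matrix and right-hand side of size 2):
  Gamma_p = [[5.3106, -1.707], [-1.707, 5.3106]]
  r_p     = [-1.707, -1.3561]
Written out:
  5.3106 phi_1 - 1.707 phi_2 = -1.707
  -1.707 phi_1 + 5.3106 phi_2 = -1.3561
Solve by Cramer's rule:
  det = gamma(0)^2 - gamma(1)^2 = (5.3106)^2 - (-1.707)^2 = 28.20247236 - 2.913849 = 25.28862336
  phi_hat_1 = [gamma(1) gamma(0) - gamma(1) gamma(2)] / det = [(-1.707)(5.3106) - (-1.707)(-1.3561)] / 25.28862336 = -11.3800569 / 25.28862336 = -0.45
  phi_hat_2 = [gamma(0) gamma(2) - gamma(1)^2] / det = [(5.3106)(-1.3561) - (-1.707)^2] / 25.28862336 = -10.11555366 / 25.28862336 = -0.4
So phi_hat = [-0.4500, -0.4000].
Therefore phi_hat_2 = -0.4000.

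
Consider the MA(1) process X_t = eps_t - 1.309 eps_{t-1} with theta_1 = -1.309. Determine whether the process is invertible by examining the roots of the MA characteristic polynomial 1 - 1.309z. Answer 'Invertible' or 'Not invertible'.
\text{Not invertible}

The MA(q) characteristic polynomial is P(z) = 1 - 1.309z.
Invertibility requires all roots to lie outside the unit circle, i.e. |z| > 1 for every root.
This is linear in z: 1 + (-1.309) z = 0  =>  z = -1/(-1.309) = 0.763942,  |z| = 0.763942.
Moduli of all roots: 0.7639.
All moduli strictly greater than 1? No.
Verdict: Not invertible.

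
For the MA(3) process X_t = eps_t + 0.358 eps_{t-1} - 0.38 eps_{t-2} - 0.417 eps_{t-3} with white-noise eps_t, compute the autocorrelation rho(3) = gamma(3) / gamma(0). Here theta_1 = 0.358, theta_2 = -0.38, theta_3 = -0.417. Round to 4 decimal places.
\rho(3) = -0.2883

For an MA(q) process with theta_0 = 1, the autocovariance is
  gamma(k) = sigma^2 * sum_{i=0..q-k} theta_i * theta_{i+k},
and rho(k) = gamma(k) / gamma(0). Sigma^2 cancels.
  numerator   = (1)*(-0.417) = -0.417.
  denominator = (1)^2 + (0.358)^2 + (-0.38)^2 + (-0.417)^2 = 1.446453.
  rho(3) = -0.417 / 1.446453 = -0.2883.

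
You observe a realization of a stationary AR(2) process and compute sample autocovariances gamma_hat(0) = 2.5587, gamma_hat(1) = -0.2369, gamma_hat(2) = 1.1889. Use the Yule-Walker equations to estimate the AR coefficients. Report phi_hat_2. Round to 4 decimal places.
\hat\phi_{2} = 0.4600

The Yule-Walker equations for an AR(p) process read, in matrix form,
  Gamma_p phi = r_p,   with   (Gamma_p)_{ij} = gamma(|i - j|),
                       (r_p)_i = gamma(i),   i,j = 1..p.
Substitute the sample gammas (Toeplitz matrix and right-hand side of size 2):
  Gamma_p = [[2.5587, -0.2369], [-0.2369, 2.5587]]
  r_p     = [-0.2369, 1.1889]
Written out:
  2.5587 phi_1 - 0.2369 phi_2 = -0.2369
  -0.2369 phi_1 + 2.5587 phi_2 = 1.1889
Solve by Cramer's rule:
  det = gamma(0)^2 - gamma(1)^2 = (2.5587)^2 - (-0.2369)^2 = 6.54694569 - 0.05612161 = 6.49082408
  phi_hat_1 = [gamma(1) gamma(0) - gamma(1) gamma(2)] / det = [(-0.2369)(2.5587) - (-0.2369)(1.1889)] / 6.49082408 = -0.32450562 / 6.49082408 = -0.05
  phi_hat_2 = [gamma(0) gamma(2) - gamma(1)^2] / det = [(2.5587)(1.1889) - (-0.2369)^2] / 6.49082408 = 2.98591682 / 6.49082408 = 0.46
So phi_hat = [-0.0500, 0.4600].
Therefore phi_hat_2 = 0.4600.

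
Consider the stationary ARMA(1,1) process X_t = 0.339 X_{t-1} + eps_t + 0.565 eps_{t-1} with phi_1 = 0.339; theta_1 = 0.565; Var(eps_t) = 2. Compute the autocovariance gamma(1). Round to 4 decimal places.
\gamma(1) = 2.4340

Multiply the model equation by X_{t-k} and take expectations. With theta_0 = psi_0 = 1 and psi_j the MA(infinity) weights, this gives
  gamma(k) - sum_i phi_i gamma(k-i) = c_k,
  c_k = sigma^2 * sum_{j=k..q} theta_j psi_{j-k}   (c_k = 0 for k > q),
using gamma(-m) = gamma(m).
psi-weights needed (psi_j = theta_j + sum_i phi_i psi_{j-i}):
  psi_1 = theta_1 + phi_1 = 0.565 + (0.339) = 0.904
Right-hand sides:
  c_0 = sigma^2 (1 + theta_1 psi_1) = 2 * (1 + (0.565)(0.904)) = 2 * 1.51076 = 3.02152
  c_1 = sigma^2 theta_1 = 2 * (0.565) = 1.13
  c_2 = 0
Equations for k = 0 and k = 1 (AR order 1):
  gamma(0) = phi_1 gamma(1) + c_0
  gamma(1) = phi_1 gamma(0) + c_1
Substituting the second into the first: gamma(0) (1 - phi_1^2) = c_0 + phi_1 c_1, so
  gamma(0) = (c_0 + phi_1 c_1) / (1 - phi_1^2) = (3.02152 + (0.339)(1.13)) / (1 - (0.339)^2) = 3.40459 / 0.885079 = 3.846651.
  gamma(1) = phi_1 gamma(0) + c_1 = (0.339)(3.846651) + (1.13) = 2.434015.
Therefore gamma(1) = 2.4340 (to 4 decimal places).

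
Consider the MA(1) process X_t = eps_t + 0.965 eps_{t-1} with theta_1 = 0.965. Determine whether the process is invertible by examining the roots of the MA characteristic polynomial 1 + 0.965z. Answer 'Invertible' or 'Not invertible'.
\text{Invertible}

The MA(q) characteristic polynomial is P(z) = 1 + 0.965z.
Invertibility requires all roots to lie outside the unit circle, i.e. |z| > 1 for every root.
This is linear in z: 1 + (0.965) z = 0  =>  z = -1/(0.965) = -1.036269,  |z| = 1.036269.
Moduli of all roots: 1.0363.
All moduli strictly greater than 1? Yes.
Verdict: Invertible.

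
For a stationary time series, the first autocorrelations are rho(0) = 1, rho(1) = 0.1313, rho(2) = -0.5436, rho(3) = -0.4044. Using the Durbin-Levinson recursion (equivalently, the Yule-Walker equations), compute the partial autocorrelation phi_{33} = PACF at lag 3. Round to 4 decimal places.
\phi_{33} = -0.3280

The PACF at lag k is phi_{kk}, the last component of the solution
to the Yule-Walker system G_k phi = r_k where
  (G_k)_{ij} = rho(|i - j|), (r_k)_i = rho(i), i,j = 1..k.
Equivalently, Durbin-Levinson gives phi_{kk} iteratively:
  phi_{11} = rho(1)
  phi_{kk} = [rho(k) - sum_{j=1..k-1} phi_{k-1,j} rho(k-j)]
            / [1 - sum_{j=1..k-1} phi_{k-1,j} rho(j)],
  phi_{k,j} = phi_{k-1,j} - phi_{kk} phi_{k-1,k-j},  j = 1..k-1.
Step k = 1:
  phi_11 = rho(1) = 0.1313.
Step k = 2:
  phi_22 = [rho(2) - phi_11 rho(1)] / [1 - phi_11 rho(1)] = [-0.5436 - (0.1313)(0.1313)] / [1 - (0.1313)(0.1313)]
         = -0.56083969 / 0.98276031 = -0.570678.
  Update: phi_21 = phi_11 - phi_22 phi_11 = 0.1313 - (-0.570678)(0.1313) = 0.20623.
Step k = 3:
  phi_33 = [rho(3) - phi_21 rho(2) - phi_22 rho(1)] / [1 - phi_21 rho(1) - phi_22 rho(2)]
    numerator   = -0.4044 - (0.20623)(-0.5436) - (-0.570678)(0.1313) = -0.21736334
    denominator = 1 - (0.20623)(0.1313) - (-0.570678)(-0.5436) = 0.66270144
  phi_33 = -0.21736334 / 0.66270144 = -0.328.
Therefore phi_{33} = -0.3280.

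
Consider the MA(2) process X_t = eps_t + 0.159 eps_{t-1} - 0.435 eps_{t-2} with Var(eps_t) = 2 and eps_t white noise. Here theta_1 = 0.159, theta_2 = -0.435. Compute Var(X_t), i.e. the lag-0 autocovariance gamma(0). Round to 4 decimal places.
\gamma(0) = 2.4290

For an MA(q) process X_t = eps_t + sum_i theta_i eps_{t-i} with
Var(eps_t) = sigma^2, the variance is
  gamma(0) = sigma^2 * (1 + sum_i theta_i^2).
  sum_i theta_i^2 = (0.159)^2 + (-0.435)^2 = 0.025281 + 0.189225 = 0.214506.
  gamma(0) = 2 * (1 + 0.214506) = 2 * 1.214506 = 2.429012, which rounds to 2.4290.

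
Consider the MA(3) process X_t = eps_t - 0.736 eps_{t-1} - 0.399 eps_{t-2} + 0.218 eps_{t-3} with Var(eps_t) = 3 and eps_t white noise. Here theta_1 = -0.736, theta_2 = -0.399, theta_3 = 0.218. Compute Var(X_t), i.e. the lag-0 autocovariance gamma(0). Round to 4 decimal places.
\gamma(0) = 5.2453

For an MA(q) process X_t = eps_t + sum_i theta_i eps_{t-i} with
Var(eps_t) = sigma^2, the variance is
  gamma(0) = sigma^2 * (1 + sum_i theta_i^2).
  sum_i theta_i^2 = (-0.736)^2 + (-0.399)^2 + (0.218)^2 = 0.541696 + 0.159201 + 0.047524 = 0.748421.
  gamma(0) = 3 * (1 + 0.748421) = 3 * 1.748421 = 5.245263, which rounds to 5.2453.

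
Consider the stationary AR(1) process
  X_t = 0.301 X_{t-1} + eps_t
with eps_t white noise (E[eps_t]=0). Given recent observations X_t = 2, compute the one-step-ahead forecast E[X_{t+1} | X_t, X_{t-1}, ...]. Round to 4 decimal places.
E[X_{t+1} \mid \mathcal F_t] = 0.6020

For an AR(p) model X_t = c + sum_i phi_i X_{t-i} + eps_t, the
one-step-ahead conditional mean is
  E[X_{t+1} | X_t, ...] = c + sum_i phi_i X_{t+1-i}.
Substitute known values:
  E[X_{t+1} | ...] = (0.301) * (2)
                   = 0.6020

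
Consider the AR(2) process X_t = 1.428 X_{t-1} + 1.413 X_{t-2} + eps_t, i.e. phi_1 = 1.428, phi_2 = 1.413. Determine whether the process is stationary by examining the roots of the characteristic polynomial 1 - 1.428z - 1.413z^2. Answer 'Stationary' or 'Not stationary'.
\text{Not stationary}

The AR(p) characteristic polynomial is P(z) = 1 - 1.428z - 1.413z^2.
Stationarity requires all roots to lie outside the unit circle, i.e. |z| > 1 for every root.
Set 1 + (-1.428) z + (-1.413) z^2 = 0, i.e. a z^2 + b z + c = 0 with a = -1.413, b = -1.428, c = 1.
Discriminant D = b^2 - 4ac = (-1.428)^2 - 4*(-1.413)*1 = 2.039184 - (-5.652) = 7.691184.
D >= 0, so the roots are real: z = (-b +/- sqrt(D)) / (2a) = (1.428 +/- 2.773298) / (-2.826).
  z_1 = (1.428 + 2.773298) / (-2.826) = -1.4867,   |z_1| = 1.4867.
  z_2 = (1.428 - 2.773298) / (-2.826) = 0.476,   |z_2| = 0.476.
Moduli of all roots: 1.4867, 0.4760.
All moduli strictly greater than 1? No.
Verdict: Not stationary.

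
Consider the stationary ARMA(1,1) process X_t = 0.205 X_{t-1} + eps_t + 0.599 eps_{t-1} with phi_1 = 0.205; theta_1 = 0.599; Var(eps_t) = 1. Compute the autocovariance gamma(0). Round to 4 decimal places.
\gamma(0) = 1.6748

Multiply the model equation by X_{t-k} and take expectations. With theta_0 = psi_0 = 1 and psi_j the MA(infinity) weights, this gives
  gamma(k) - sum_i phi_i gamma(k-i) = c_k,
  c_k = sigma^2 * sum_{j=k..q} theta_j psi_{j-k}   (c_k = 0 for k > q),
using gamma(-m) = gamma(m).
psi-weights needed (psi_j = theta_j + sum_i phi_i psi_{j-i}):
  psi_1 = theta_1 + phi_1 = 0.599 + (0.205) = 0.804
Right-hand sides:
  c_0 = sigma^2 (1 + theta_1 psi_1) = 1 * (1 + (0.599)(0.804)) = 1 * 1.481596 = 1.481596
  c_1 = sigma^2 theta_1 = 1 * (0.599) = 0.599
  c_2 = 0
Equations for k = 0 and k = 1 (AR order 1):
  gamma(0) = phi_1 gamma(1) + c_0
  gamma(1) = phi_1 gamma(0) + c_1
Substituting the second into the first: gamma(0) (1 - phi_1^2) = c_0 + phi_1 c_1, so
  gamma(0) = (c_0 + phi_1 c_1) / (1 - phi_1^2) = (1.481596 + (0.205)(0.599)) / (1 - (0.205)^2) = 1.604391 / 0.957975 = 1.674773.
Therefore gamma(0) = 1.6748 (to 4 decimal places).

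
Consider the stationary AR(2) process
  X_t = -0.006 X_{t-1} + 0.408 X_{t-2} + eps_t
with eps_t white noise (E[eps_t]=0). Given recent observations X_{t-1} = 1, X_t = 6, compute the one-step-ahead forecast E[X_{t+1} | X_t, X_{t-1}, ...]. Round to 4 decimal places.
E[X_{t+1} \mid \mathcal F_t] = 0.3720

For an AR(p) model X_t = c + sum_i phi_i X_{t-i} + eps_t, the
one-step-ahead conditional mean is
  E[X_{t+1} | X_t, ...] = c + sum_i phi_i X_{t+1-i}.
Substitute known values:
  E[X_{t+1} | ...] = (-0.006) * (6) + (0.408) * (1)
                   = 0.3720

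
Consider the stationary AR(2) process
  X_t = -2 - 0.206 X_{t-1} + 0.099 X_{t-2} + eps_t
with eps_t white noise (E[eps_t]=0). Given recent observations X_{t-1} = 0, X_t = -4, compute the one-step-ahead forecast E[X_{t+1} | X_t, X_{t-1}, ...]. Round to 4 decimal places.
E[X_{t+1} \mid \mathcal F_t] = -1.1760

For an AR(p) model X_t = c + sum_i phi_i X_{t-i} + eps_t, the
one-step-ahead conditional mean is
  E[X_{t+1} | X_t, ...] = c + sum_i phi_i X_{t+1-i}.
Substitute known values:
  E[X_{t+1} | ...] = -2 + (-0.206) * (-4) + (0.099) * (0)
                   = -1.1760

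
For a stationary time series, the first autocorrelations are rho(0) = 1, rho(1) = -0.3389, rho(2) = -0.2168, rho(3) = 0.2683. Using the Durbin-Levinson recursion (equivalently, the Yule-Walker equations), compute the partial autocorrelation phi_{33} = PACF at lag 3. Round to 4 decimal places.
\phi_{33} = 0.0530

The PACF at lag k is phi_{kk}, the last component of the solution
to the Yule-Walker system G_k phi = r_k where
  (G_k)_{ij} = rho(|i - j|), (r_k)_i = rho(i), i,j = 1..k.
Equivalently, Durbin-Levinson gives phi_{kk} iteratively:
  phi_{11} = rho(1)
  phi_{kk} = [rho(k) - sum_{j=1..k-1} phi_{k-1,j} rho(k-j)]
            / [1 - sum_{j=1..k-1} phi_{k-1,j} rho(j)],
  phi_{k,j} = phi_{k-1,j} - phi_{kk} phi_{k-1,k-j},  j = 1..k-1.
Step k = 1:
  phi_11 = rho(1) = -0.3389.
Step k = 2:
  phi_22 = [rho(2) - phi_11 rho(1)] / [1 - phi_11 rho(1)] = [-0.2168 - (-0.3389)(-0.3389)] / [1 - (-0.3389)(-0.3389)]
         = -0.33165321 / 0.88514679 = -0.374687.
  Update: phi_21 = phi_11 - phi_22 phi_11 = -0.3389 - (-0.374687)(-0.3389) = -0.465882.
Step k = 3:
  phi_33 = [rho(3) - phi_21 rho(2) - phi_22 rho(1)] / [1 - phi_21 rho(1) - phi_22 rho(2)]
    numerator   = 0.2683 - (-0.465882)(-0.2168) - (-0.374687)(-0.3389) = 0.04031538
    denominator = 1 - (-0.465882)(-0.3389) - (-0.374687)(-0.2168) = 0.76088056
  phi_33 = 0.04031538 / 0.76088056 = 0.053.
Therefore phi_{33} = 0.0530.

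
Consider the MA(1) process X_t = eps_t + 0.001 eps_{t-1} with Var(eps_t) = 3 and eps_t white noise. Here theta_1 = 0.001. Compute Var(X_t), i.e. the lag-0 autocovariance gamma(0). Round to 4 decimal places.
\gamma(0) = 3.0000

For an MA(q) process X_t = eps_t + sum_i theta_i eps_{t-i} with
Var(eps_t) = sigma^2, the variance is
  gamma(0) = sigma^2 * (1 + sum_i theta_i^2).
  sum_i theta_i^2 = (0.001)^2 = 0.000001.
  gamma(0) = 3 * (1 + 0.000001) = 3 * 1.000001 = 3.000003, which rounds to 3.0000.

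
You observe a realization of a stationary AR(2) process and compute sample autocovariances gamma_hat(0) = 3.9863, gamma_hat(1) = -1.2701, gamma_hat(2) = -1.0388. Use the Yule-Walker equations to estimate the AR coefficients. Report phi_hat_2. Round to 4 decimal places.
\hat\phi_{2} = -0.4030

The Yule-Walker equations for an AR(p) process read, in matrix form,
  Gamma_p phi = r_p,   with   (Gamma_p)_{ij} = gamma(|i - j|),
                       (r_p)_i = gamma(i),   i,j = 1..p.
Substitute the sample gammas (Toeplitz matrix and right-hand side of size 2):
  Gamma_p = [[3.9863, -1.2701], [-1.2701, 3.9863]]
  r_p     = [-1.2701, -1.0388]
Written out:
  3.9863 phi_1 - 1.2701 phi_2 = -1.2701
  -1.2701 phi_1 + 3.9863 phi_2 = -1.0388
Solve by Cramer's rule:
  det = gamma(0)^2 - gamma(1)^2 = (3.9863)^2 - (-1.2701)^2 = 15.89058769 - 1.61315401 = 14.27743368
  phi_hat_1 = [gamma(1) gamma(0) - gamma(1) gamma(2)] / det = [(-1.2701)(3.9863) - (-1.2701)(-1.0388)] / 14.27743368 = -6.38237951 / 14.27743368 = -0.447
  phi_hat_2 = [gamma(0) gamma(2) - gamma(1)^2] / det = [(3.9863)(-1.0388) - (-1.2701)^2] / 14.27743368 = -5.75412245 / 14.27743368 = -0.403
So phi_hat = [-0.4470, -0.4030].
Therefore phi_hat_2 = -0.4030.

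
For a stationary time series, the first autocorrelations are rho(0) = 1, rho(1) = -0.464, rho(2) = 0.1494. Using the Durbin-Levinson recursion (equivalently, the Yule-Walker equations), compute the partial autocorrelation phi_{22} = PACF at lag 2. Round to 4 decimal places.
\phi_{22} = -0.0840

The PACF at lag k is phi_{kk}, the last component of the solution
to the Yule-Walker system G_k phi = r_k where
  (G_k)_{ij} = rho(|i - j|), (r_k)_i = rho(i), i,j = 1..k.
Equivalently, Durbin-Levinson gives phi_{kk} iteratively:
  phi_{11} = rho(1)
  phi_{kk} = [rho(k) - sum_{j=1..k-1} phi_{k-1,j} rho(k-j)]
            / [1 - sum_{j=1..k-1} phi_{k-1,j} rho(j)],
  phi_{k,j} = phi_{k-1,j} - phi_{kk} phi_{k-1,k-j},  j = 1..k-1.
Step k = 1:
  phi_11 = rho(1) = -0.464.
Step k = 2:
  phi_22 = [rho(2) - phi_11 rho(1)] / [1 - phi_11 rho(1)] = [0.1494 - (-0.464)(-0.464)] / [1 - (-0.464)(-0.464)]
         = -0.065896 / 0.784704 = -0.084.
Therefore phi_{22} = -0.0840.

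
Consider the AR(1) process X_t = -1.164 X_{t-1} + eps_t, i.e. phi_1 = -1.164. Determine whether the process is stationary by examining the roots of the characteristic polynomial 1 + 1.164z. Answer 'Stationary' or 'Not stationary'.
\text{Not stationary}

The AR(p) characteristic polynomial is P(z) = 1 + 1.164z.
Stationarity requires all roots to lie outside the unit circle, i.e. |z| > 1 for every root.
This is linear in z: 1 + (1.164) z = 0  =>  z = -1/(1.164) = -0.859107,  |z| = 0.859107.
Moduli of all roots: 0.8591.
All moduli strictly greater than 1? No.
Verdict: Not stationary.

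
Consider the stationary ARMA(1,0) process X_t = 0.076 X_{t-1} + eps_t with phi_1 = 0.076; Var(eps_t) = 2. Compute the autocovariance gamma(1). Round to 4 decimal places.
\gamma(1) = 0.1529

Multiply the model equation by X_{t-k} and take expectations. With theta_0 = psi_0 = 1 and psi_j the MA(infinity) weights, this gives
  gamma(k) - sum_i phi_i gamma(k-i) = c_k,
  c_k = sigma^2 * sum_{j=k..q} theta_j psi_{j-k}   (c_k = 0 for k > q),
using gamma(-m) = gamma(m).
Pure AR (q = 0): c_0 = sigma^2 = 2, c_k = 0 for k >= 1.
Equations for k = 0 and k = 1 (AR order 1):
  gamma(0) = phi_1 gamma(1) + c_0
  gamma(1) = phi_1 gamma(0) + c_1
Substituting the second into the first: gamma(0) (1 - phi_1^2) = c_0 + phi_1 c_1, so
  gamma(0) = c_0 / (1 - phi_1^2) = 2 / (1 - (0.076)^2) = 2 / 0.994224 = 2.011619.
  gamma(1) = phi_1 gamma(0) = (0.076)(2.011619) = 0.152883.
Therefore gamma(1) = 0.1529 (to 4 decimal places).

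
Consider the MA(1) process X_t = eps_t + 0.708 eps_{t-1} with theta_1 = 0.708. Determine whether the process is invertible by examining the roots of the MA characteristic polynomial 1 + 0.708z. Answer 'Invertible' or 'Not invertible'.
\text{Invertible}

The MA(q) characteristic polynomial is P(z) = 1 + 0.708z.
Invertibility requires all roots to lie outside the unit circle, i.e. |z| > 1 for every root.
This is linear in z: 1 + (0.708) z = 0  =>  z = -1/(0.708) = -1.412429,  |z| = 1.412429.
Moduli of all roots: 1.4124.
All moduli strictly greater than 1? Yes.
Verdict: Invertible.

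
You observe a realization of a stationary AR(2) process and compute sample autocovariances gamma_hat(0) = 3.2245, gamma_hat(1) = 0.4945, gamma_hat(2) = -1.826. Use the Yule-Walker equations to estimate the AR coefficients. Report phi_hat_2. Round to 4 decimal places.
\hat\phi_{2} = -0.6040

The Yule-Walker equations for an AR(p) process read, in matrix form,
  Gamma_p phi = r_p,   with   (Gamma_p)_{ij} = gamma(|i - j|),
                       (r_p)_i = gamma(i),   i,j = 1..p.
Substitute the sample gammas (Toeplitz matrix and right-hand side of size 2):
  Gamma_p = [[3.2245, 0.4945], [0.4945, 3.2245]]
  r_p     = [0.4945, -1.826]
Written out:
  3.2245 phi_1 + 0.4945 phi_2 = 0.4945
  0.4945 phi_1 + 3.2245 phi_2 = -1.826
Solve by Cramer's rule:
  det = gamma(0)^2 - gamma(1)^2 = (3.2245)^2 - (0.4945)^2 = 10.39740025 - 0.24453025 = 10.15287
  phi_hat_1 = [gamma(1) gamma(0) - gamma(1) gamma(2)] / det = [(0.4945)(3.2245) - (0.4945)(-1.826)] / 10.15287 = 2.49747225 / 10.15287 = 0.246
  phi_hat_2 = [gamma(0) gamma(2) - gamma(1)^2] / det = [(3.2245)(-1.826) - (0.4945)^2] / 10.15287 = -6.13246725 / 10.15287 = -0.604
So phi_hat = [0.2460, -0.6040].
Therefore phi_hat_2 = -0.6040.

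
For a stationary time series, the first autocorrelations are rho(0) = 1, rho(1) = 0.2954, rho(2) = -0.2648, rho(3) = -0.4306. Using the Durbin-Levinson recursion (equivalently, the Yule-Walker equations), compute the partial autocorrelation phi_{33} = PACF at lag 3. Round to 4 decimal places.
\phi_{33} = -0.2681

The PACF at lag k is phi_{kk}, the last component of the solution
to the Yule-Walker system G_k phi = r_k where
  (G_k)_{ij} = rho(|i - j|), (r_k)_i = rho(i), i,j = 1..k.
Equivalently, Durbin-Levinson gives phi_{kk} iteratively:
  phi_{11} = rho(1)
  phi_{kk} = [rho(k) - sum_{j=1..k-1} phi_{k-1,j} rho(k-j)]
            / [1 - sum_{j=1..k-1} phi_{k-1,j} rho(j)],
  phi_{k,j} = phi_{k-1,j} - phi_{kk} phi_{k-1,k-j},  j = 1..k-1.
Step k = 1:
  phi_11 = rho(1) = 0.2954.
Step k = 2:
  phi_22 = [rho(2) - phi_11 rho(1)] / [1 - phi_11 rho(1)] = [-0.2648 - (0.2954)(0.2954)] / [1 - (0.2954)(0.2954)]
         = -0.35206116 / 0.91273884 = -0.385719.
  Update: phi_21 = phi_11 - phi_22 phi_11 = 0.2954 - (-0.385719)(0.2954) = 0.409342.
Step k = 3:
  phi_33 = [rho(3) - phi_21 rho(2) - phi_22 rho(1)] / [1 - phi_21 rho(1) - phi_22 rho(2)]
    numerator   = -0.4306 - (0.409342)(-0.2648) - (-0.385719)(0.2954) = -0.20826482
    denominator = 1 - (0.409342)(0.2954) - (-0.385719)(-0.2648) = 0.77694199
  phi_33 = -0.20826482 / 0.77694199 = -0.2681.
Therefore phi_{33} = -0.2681.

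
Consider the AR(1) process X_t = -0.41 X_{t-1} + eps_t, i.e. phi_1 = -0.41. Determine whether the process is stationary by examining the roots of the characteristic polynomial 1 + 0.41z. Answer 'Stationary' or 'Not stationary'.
\text{Stationary}

The AR(p) characteristic polynomial is P(z) = 1 + 0.41z.
Stationarity requires all roots to lie outside the unit circle, i.e. |z| > 1 for every root.
This is linear in z: 1 + (0.41) z = 0  =>  z = -1/(0.41) = -2.439024,  |z| = 2.439024.
Moduli of all roots: 2.4390.
All moduli strictly greater than 1? Yes.
Verdict: Stationary.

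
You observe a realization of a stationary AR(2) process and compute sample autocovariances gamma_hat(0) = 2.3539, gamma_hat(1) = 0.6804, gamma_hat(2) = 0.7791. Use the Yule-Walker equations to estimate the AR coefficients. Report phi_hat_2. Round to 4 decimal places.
\hat\phi_{2} = 0.2700

The Yule-Walker equations for an AR(p) process read, in matrix form,
  Gamma_p phi = r_p,   with   (Gamma_p)_{ij} = gamma(|i - j|),
                       (r_p)_i = gamma(i),   i,j = 1..p.
Substitute the sample gammas (Toeplitz matrix and right-hand side of size 2):
  Gamma_p = [[2.3539, 0.6804], [0.6804, 2.3539]]
  r_p     = [0.6804, 0.7791]
Written out:
  2.3539 phi_1 + 0.6804 phi_2 = 0.6804
  0.6804 phi_1 + 2.3539 phi_2 = 0.7791
Solve by Cramer's rule:
  det = gamma(0)^2 - gamma(1)^2 = (2.3539)^2 - (0.6804)^2 = 5.54084521 - 0.46294416 = 5.07790105
  phi_hat_1 = [gamma(1) gamma(0) - gamma(1) gamma(2)] / det = [(0.6804)(2.3539) - (0.6804)(0.7791)] / 5.07790105 = 1.07149392 / 5.07790105 = 0.211
  phi_hat_2 = [gamma(0) gamma(2) - gamma(1)^2] / det = [(2.3539)(0.7791) - (0.6804)^2] / 5.07790105 = 1.37097933 / 5.07790105 = 0.27
So phi_hat = [0.2110, 0.2700].
Therefore phi_hat_2 = 0.2700.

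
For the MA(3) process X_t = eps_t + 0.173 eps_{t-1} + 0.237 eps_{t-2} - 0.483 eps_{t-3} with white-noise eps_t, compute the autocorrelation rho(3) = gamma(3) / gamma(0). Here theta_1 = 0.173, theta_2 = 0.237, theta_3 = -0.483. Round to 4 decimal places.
\rho(3) = -0.3661

For an MA(q) process with theta_0 = 1, the autocovariance is
  gamma(k) = sigma^2 * sum_{i=0..q-k} theta_i * theta_{i+k},
and rho(k) = gamma(k) / gamma(0). Sigma^2 cancels.
  numerator   = (1)*(-0.483) = -0.483.
  denominator = (1)^2 + (0.173)^2 + (0.237)^2 + (-0.483)^2 = 1.319387.
  rho(3) = -0.483 / 1.319387 = -0.3661.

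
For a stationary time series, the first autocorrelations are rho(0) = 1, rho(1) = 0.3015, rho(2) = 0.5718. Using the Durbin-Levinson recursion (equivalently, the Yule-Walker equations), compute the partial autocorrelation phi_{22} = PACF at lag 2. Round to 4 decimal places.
\phi_{22} = 0.5290

The PACF at lag k is phi_{kk}, the last component of the solution
to the Yule-Walker system G_k phi = r_k where
  (G_k)_{ij} = rho(|i - j|), (r_k)_i = rho(i), i,j = 1..k.
Equivalently, Durbin-Levinson gives phi_{kk} iteratively:
  phi_{11} = rho(1)
  phi_{kk} = [rho(k) - sum_{j=1..k-1} phi_{k-1,j} rho(k-j)]
            / [1 - sum_{j=1..k-1} phi_{k-1,j} rho(j)],
  phi_{k,j} = phi_{k-1,j} - phi_{kk} phi_{k-1,k-j},  j = 1..k-1.
Step k = 1:
  phi_11 = rho(1) = 0.3015.
Step k = 2:
  phi_22 = [rho(2) - phi_11 rho(1)] / [1 - phi_11 rho(1)] = [0.5718 - (0.3015)(0.3015)] / [1 - (0.3015)(0.3015)]
         = 0.48089775 / 0.90909775 = 0.529.
Therefore phi_{22} = 0.5290.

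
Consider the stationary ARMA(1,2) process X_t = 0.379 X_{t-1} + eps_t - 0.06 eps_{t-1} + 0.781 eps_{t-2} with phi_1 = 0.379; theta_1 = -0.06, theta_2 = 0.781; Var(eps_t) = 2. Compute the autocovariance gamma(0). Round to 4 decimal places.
\gamma(0) = 4.1033

Multiply the model equation by X_{t-k} and take expectations. With theta_0 = psi_0 = 1 and psi_j the MA(infinity) weights, this gives
  gamma(k) - sum_i phi_i gamma(k-i) = c_k,
  c_k = sigma^2 * sum_{j=k..q} theta_j psi_{j-k}   (c_k = 0 for k > q),
using gamma(-m) = gamma(m).
psi-weights needed (psi_j = theta_j + sum_i phi_i psi_{j-i}):
  psi_1 = theta_1 + phi_1 = -0.06 + (0.379) = 0.319
  psi_2 = theta_2 + phi_1 psi_1 = 0.781 + (0.379)(0.319) = 0.901901
Right-hand sides:
  c_0 = sigma^2 (1 + theta_1 psi_1 + theta_2 psi_2) = 2 * (1 + (-0.06)(0.319) + (0.781)(0.901901)) = 2 * 1.685245 = 3.370489
  c_1 = sigma^2 (theta_1 + theta_2 psi_1) = 2 * (-0.06 + (0.781)(0.319)) = 0.378278
  c_2 = sigma^2 theta_2 = 2 * (0.781) = 1.562
Equations for k = 0 and k = 1 (AR order 1):
  gamma(0) = phi_1 gamma(1) + c_0
  gamma(1) = phi_1 gamma(0) + c_1
Substituting the second into the first: gamma(0) (1 - phi_1^2) = c_0 + phi_1 c_1, so
  gamma(0) = (c_0 + phi_1 c_1) / (1 - phi_1^2) = (3.370489 + (0.379)(0.378278)) / (1 - (0.379)^2) = 3.513857 / 0.856359 = 4.103252.
Therefore gamma(0) = 4.1033 (to 4 decimal places).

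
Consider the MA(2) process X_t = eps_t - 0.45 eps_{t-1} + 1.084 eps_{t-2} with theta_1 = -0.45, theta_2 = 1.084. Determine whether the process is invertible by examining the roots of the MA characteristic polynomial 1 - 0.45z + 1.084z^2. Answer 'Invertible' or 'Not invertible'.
\text{Not invertible}

The MA(q) characteristic polynomial is P(z) = 1 - 0.45z + 1.084z^2.
Invertibility requires all roots to lie outside the unit circle, i.e. |z| > 1 for every root.
Set 1 + (-0.45) z + (1.084) z^2 = 0, i.e. a z^2 + b z + c = 0 with a = 1.084, b = -0.45, c = 1.
Discriminant D = b^2 - 4ac = (-0.45)^2 - 4*(1.084)*1 = 0.2025 - (4.336) = -4.1335.
D < 0, so the roots are the complex-conjugate pair z = (-b +/- i sqrt(-D)) / (2a) = 0.2076 +/- 0.9378i.
For a conjugate pair |z|^2 = z * conj(z) = (product of roots) = c/a = 1/(1.084) = 0.922509, so |z| = sqrt(0.922509) = 0.9605 for both roots.
Moduli of all roots: 0.9605, 0.9605.
All moduli strictly greater than 1? No.
Verdict: Not invertible.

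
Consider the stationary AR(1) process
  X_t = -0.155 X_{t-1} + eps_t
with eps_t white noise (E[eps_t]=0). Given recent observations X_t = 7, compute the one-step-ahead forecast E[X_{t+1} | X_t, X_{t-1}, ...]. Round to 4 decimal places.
E[X_{t+1} \mid \mathcal F_t] = -1.0850

For an AR(p) model X_t = c + sum_i phi_i X_{t-i} + eps_t, the
one-step-ahead conditional mean is
  E[X_{t+1} | X_t, ...] = c + sum_i phi_i X_{t+1-i}.
Substitute known values:
  E[X_{t+1} | ...] = (-0.155) * (7)
                   = -1.0850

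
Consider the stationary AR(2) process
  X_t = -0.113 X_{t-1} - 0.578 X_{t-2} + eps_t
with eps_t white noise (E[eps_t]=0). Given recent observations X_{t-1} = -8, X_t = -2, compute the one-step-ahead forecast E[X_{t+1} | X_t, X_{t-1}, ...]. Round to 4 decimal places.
E[X_{t+1} \mid \mathcal F_t] = 4.8500

For an AR(p) model X_t = c + sum_i phi_i X_{t-i} + eps_t, the
one-step-ahead conditional mean is
  E[X_{t+1} | X_t, ...] = c + sum_i phi_i X_{t+1-i}.
Substitute known values:
  E[X_{t+1} | ...] = (-0.113) * (-2) + (-0.578) * (-8)
                   = 4.8500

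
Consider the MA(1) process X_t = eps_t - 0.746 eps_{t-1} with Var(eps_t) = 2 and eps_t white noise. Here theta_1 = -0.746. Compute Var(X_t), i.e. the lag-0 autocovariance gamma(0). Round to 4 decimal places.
\gamma(0) = 3.1130

For an MA(q) process X_t = eps_t + sum_i theta_i eps_{t-i} with
Var(eps_t) = sigma^2, the variance is
  gamma(0) = sigma^2 * (1 + sum_i theta_i^2).
  sum_i theta_i^2 = (-0.746)^2 = 0.556516.
  gamma(0) = 2 * (1 + 0.556516) = 2 * 1.556516 = 3.113032, which rounds to 3.1130.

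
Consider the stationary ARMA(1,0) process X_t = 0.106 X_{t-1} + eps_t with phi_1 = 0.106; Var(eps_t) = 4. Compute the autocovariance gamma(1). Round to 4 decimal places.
\gamma(1) = 0.4288

Multiply the model equation by X_{t-k} and take expectations. With theta_0 = psi_0 = 1 and psi_j the MA(infinity) weights, this gives
  gamma(k) - sum_i phi_i gamma(k-i) = c_k,
  c_k = sigma^2 * sum_{j=k..q} theta_j psi_{j-k}   (c_k = 0 for k > q),
using gamma(-m) = gamma(m).
Pure AR (q = 0): c_0 = sigma^2 = 4, c_k = 0 for k >= 1.
Equations for k = 0 and k = 1 (AR order 1):
  gamma(0) = phi_1 gamma(1) + c_0
  gamma(1) = phi_1 gamma(0) + c_1
Substituting the second into the first: gamma(0) (1 - phi_1^2) = c_0 + phi_1 c_1, so
  gamma(0) = c_0 / (1 - phi_1^2) = 4 / (1 - (0.106)^2) = 4 / 0.988764 = 4.045455.
  gamma(1) = phi_1 gamma(0) = (0.106)(4.045455) = 0.428818.
Therefore gamma(1) = 0.4288 (to 4 decimal places).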